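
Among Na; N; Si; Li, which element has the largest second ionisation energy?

Consider each +1 ion: Na⁺ is the bare [Ne] core; N⁺ still has 4 valence electrons; Si⁺ still has 3 valence electrons; Li⁺ is the bare [He] core.
Pulling an electron out of a noble-gas core costs far more than removing a remaining valence electron, so Na and Li sit at the high end of IE_2.
Valence configurations: N⁺ [He]2s²2p², Si⁺ [Ne]3s²3p¹.
Approximate IE_2 values (kJ/mol): Na 4562, N 2856, Si 1577, Li 7298.
Putting it together, IE_2: Si < N < Na < Li.

Li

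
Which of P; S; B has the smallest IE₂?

Consider each +1 ion: P⁺ still has 4 valence electrons; S⁺ still has 5 valence electrons; B⁺ still has 2 valence electrons.
All are still removing valence electrons, so compare the +1 ions as you would atoms: IE_2 generally rises across a period (higher Z_eff) and falls down a group (larger shell), subject to the usual subshell exceptions.
Valence configurations: P⁺ [Ne]3s²3p², S⁺ [Ne]3s²3p³, B⁺ [He]2s².
The numbers (kJ/mol): P 1907, S 2252, B 2427.
Overall IE_2 order: P < S < B.

P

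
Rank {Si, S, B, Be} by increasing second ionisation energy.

The second ionization energy removes an electron from the +1 ion. For each element: Si⁺ still has 3 valence electrons; S⁺ still has 5 valence electrons; B⁺ still has 2 valence electrons; Be⁺ still has 1 valence electron.
All are still removing valence electrons, so compare the +1 ions as you would atoms: IE_2 generally rises across a period (higher Z_eff) and falls down a group (larger shell), subject to the usual subshell exceptions.
Valence configurations: Si⁺ [Ne]3s²3p¹, S⁺ [Ne]3s²3p³, B⁺ [He]2s², Be⁺ [He]2s¹.
Approximate IE_2 values (kJ/mol): Si 1577, S 2252, B 2427, Be 1757.
Overall IE_2 order: Si < Be < S < B.

Si < Be < S < B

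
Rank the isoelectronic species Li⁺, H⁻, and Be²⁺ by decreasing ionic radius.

H⁻ > Li⁺ > Be²⁺

All of these have 2 electrons, so size is governed by nuclear charge alone: the more protons, the stronger the pull on the same electron cloud, and the smaller the ion.
Nuclear charges: Be²⁺ (Z=4), Li⁺ (Z=3), H⁻ (Z=1).
Largest to smallest: H⁻ > Li⁺ > Be²⁺.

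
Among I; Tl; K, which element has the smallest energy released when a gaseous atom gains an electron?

K is in period 4, group 1; I is in period 5, group 17; Tl is in period 6, group 13.
Electron affinity generally becomes more exothermic across a period toward the halogens and less exothermic down a group.
Here both period and group differ, so the two effects have to be weighed against each other.
K > Tl: the two effects oppose for this pair; the down-group effect wins (48 vs 19 kJ/mol).
I > K: period and group pull opposite ways; the across-period shift dominates (295 vs 48 kJ/mol).
Tabulated electron affinity (kJ/mol): K 48, I 295, Tl 19.
The smallest energy released when a gaseous atom gains an electron among these belongs to Tl.

Tl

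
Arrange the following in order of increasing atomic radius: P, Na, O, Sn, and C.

O < C < P < Sn < Na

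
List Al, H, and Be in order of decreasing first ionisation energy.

H is in period 1, group 1; Be is in period 2, group 2; Al is in period 3, group 13.
Removing the outermost electron gets harder across a period and easier down a group.
These sit on a diagonal, where the across-period and down-group effects partly cancel.
Be > Al: the two effects oppose for this pair; the down-group effect wins (900 vs 578 kJ/mol).
H > Be: period and group pull opposite ways; the down-group shift dominates (1312 vs 900 kJ/mol).
Tabulated first ionization energy (kJ/mol): H 1312, Be 900, Al 578.
So from highest to lowest: H > Be > Al.

H, Be, Al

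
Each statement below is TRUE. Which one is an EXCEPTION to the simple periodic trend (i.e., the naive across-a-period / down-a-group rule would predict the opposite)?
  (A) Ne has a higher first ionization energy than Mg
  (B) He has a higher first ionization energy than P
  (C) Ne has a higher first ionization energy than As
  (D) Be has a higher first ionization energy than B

(D)

The general trend: first ionization energy increases across a period and decreases down a group.
(A) Ne (period 2, group 18) vs Mg (period 3, group 2): the stated order agrees with the simple trend.
(B) He (period 1, group 18) vs P (period 3, group 15): the stated order agrees with the simple trend.
(C) Ne (period 2, group 18) vs As (period 4, group 15): the stated order agrees with the simple trend.
(D) Be (period 2, group 2) vs B (period 2, group 13): the stated order contradicts the simple trend.
The exception is (D): removing B's lone 2p electron is easier than breaking Be's filled 2s².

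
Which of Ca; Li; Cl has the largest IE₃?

The third ionization energy removes an electron from the +2 ion. For each element: Ca²⁺ is the bare [Ar] core; Li²⁺ is already 1 electron into the core; Cl²⁺ still has 5 valence electrons.
Breaking into a closed-shell core is much more expensive than removing a leftover valence electron — Ca and Li have the largest IE_3 here.
The numbers (kJ/mol): Ca 4912, Li 11815, Cl 3822.
Putting it together, IE_3: Cl < Ca < Li.

Li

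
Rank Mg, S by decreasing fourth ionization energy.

Mg > S

The fourth ionization energy removes an electron from the +3 ion. For each element: Mg³⁺ is already 1 electron into the core; S³⁺ still has 3 valence electrons.
Pulling an electron out of a noble-gas core costs far more than removing a remaining valence electron, so Mg sits at the high end of IE_4.
Tabulated IE_4 (kJ/mol): Mg 10543, S 4556.
Hence IE_4: S < Mg.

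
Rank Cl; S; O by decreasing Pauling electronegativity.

O > Cl > S

Smaller atoms with higher effective nuclear charge are more electronegative.
Neither a single period nor a single group — weigh both effects.
Cl > S: both are in period 3; the period trend gives Cl the larger value.
O > Cl: period and group pull opposite ways; the down-group shift dominates (3.44 vs 3.16).
Tabulated electronegativity (Pauling): O 3.44, S 2.58, Cl 3.16.
So from highest to lowest: O > Cl > S.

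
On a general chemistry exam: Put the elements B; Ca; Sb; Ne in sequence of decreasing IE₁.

Ne > Sb > B > Ca

B is in period 2, group 13; Ne is in period 2, group 18; Ca is in period 4, group 2; Sb is in period 5, group 15.
First ionization energy rises across a period (greater Z_eff holds electrons more tightly) and falls down a group (valence electrons are farther from the nucleus).
Here both period and group differ, so the two effects have to be weighed against each other.
B > Ca: relative to Ca, both the across-period and down-group shifts push B's first ionization energy up.
Sb > B: the two effects oppose for this pair; the across-period effect wins (831 vs 801 kJ/mol).
Ne > Sb: both effects reinforce here, so Ne is clearly the higher of the two.
Approximate values (kJ/mol): B 801, Ne 2081, Ca 590, Sb 831.
So from highest to lowest: Ne > Sb > B > Ca.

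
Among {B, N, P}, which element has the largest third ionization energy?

After 2 electrons have been removed, what remains? B²⁺ still has 1 valence electron; N²⁺ still has 3 valence electrons; P²⁺ still has 3 valence electrons.
All are still removing valence electrons, so compare the +2 ions as you would atoms: IE_3 generally rises across a period (higher Z_eff) and falls down a group (larger shell), subject to the usual subshell exceptions.
Valence configurations: B²⁺ [He]2s¹, N²⁺ [He]2s²2p¹, P²⁺ [Ne]3s²3p¹.
The numbers (kJ/mol): B 3660, N 4578, P 2914.
Hence IE_3: P < B < N.

N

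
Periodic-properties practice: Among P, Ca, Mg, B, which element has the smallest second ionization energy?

Consider each +1 ion: P⁺ still has 4 valence electrons; Ca⁺ still has 1 valence electron; Mg⁺ still has 1 valence electron; B⁺ still has 2 valence electrons.
All are still removing valence electrons, so compare the +1 ions as you would atoms: IE_2 generally rises across a period (higher Z_eff) and falls down a group (larger shell), subject to the usual subshell exceptions.
Valence configurations: P⁺ [Ne]3s²3p², Ca⁺ [Ar]4s¹, Mg⁺ [Ne]3s¹, B⁺ [He]2s².
The numbers (kJ/mol): P 1907, Ca 1145, Mg 1451, B 2427.
Overall IE_2 order: Ca < Mg < P < B.

Ca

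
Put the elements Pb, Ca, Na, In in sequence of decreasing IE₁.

Pb > Ca > In > Na

Across a period the outer electron is held more tightly (higher IE₁); down a group it sits in a higher shell, more shielded, and comes off more easily.
These sit on a diagonal, where the across-period and down-group effects partly cancel.
In > Na: period and group pull opposite ways; the across-period shift dominates (558 vs 496 kJ/mol).
Ca > In: the two effects oppose for this pair; the down-group effect wins (590 vs 558 kJ/mol).
Pb > Ca: period and group pull opposite ways; the across-period shift dominates (716 vs 590 kJ/mol).
For reference (kJ/mol): Na 496, Ca 590, In 558, Pb 716.
So from highest to lowest: Pb > Ca > In > Na.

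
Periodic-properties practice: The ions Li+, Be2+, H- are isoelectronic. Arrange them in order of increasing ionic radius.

Be2+ < Li+ < H-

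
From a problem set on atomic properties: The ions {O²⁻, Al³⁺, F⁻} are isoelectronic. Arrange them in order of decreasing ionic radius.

O²⁻ > F⁻ > Al³⁺

All of these have 10 electrons, so size is governed by nuclear charge alone: the more protons, the stronger the pull on the same electron cloud, and the smaller the ion.
Nuclear charges: Al³⁺ (Z=13), F⁻ (Z=9), O²⁻ (Z=8).
Largest to smallest: O²⁻ > F⁻ > Al³⁺.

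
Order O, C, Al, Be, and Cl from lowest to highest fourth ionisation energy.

Cl < C < O < Al < Be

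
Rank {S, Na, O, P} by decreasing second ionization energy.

After 1 electron has been removed, what remains? S⁺ still has 5 valence electrons; Na⁺ is the bare [Ne] core; O⁺ still has 5 valence electrons; P⁺ still has 4 valence electrons.
Core electrons are held far more tightly than valence electrons, so Na tops the IE_2 order.
Valence configurations: S⁺ [Ne]3s²3p³, O⁺ [He]2s²2p³, P⁺ [Ne]3s²3p².
The numbers (kJ/mol): S 2252, Na 4562, O 3388, P 1907.
Hence IE_2: P < S < O < Na.

Na, O, S, P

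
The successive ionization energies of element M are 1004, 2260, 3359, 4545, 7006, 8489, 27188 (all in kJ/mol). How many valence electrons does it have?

6

Look for the largest jump between consecutive ionization energies: IE7/IE6 ≈ 3.2, far larger than any earlier ratio.
That jump marks the point where a core electron is being removed. So the atom has 6 valence electrons.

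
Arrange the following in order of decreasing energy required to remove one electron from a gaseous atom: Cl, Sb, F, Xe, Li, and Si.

F > Cl > Xe > Sb > Si > Li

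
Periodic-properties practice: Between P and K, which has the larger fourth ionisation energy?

K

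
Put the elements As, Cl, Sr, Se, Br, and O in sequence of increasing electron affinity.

O is in period 2, group 16; Cl is in period 3, group 17; As is in period 4, group 15; Se is in period 4, group 16; Br is in period 4, group 17; Sr is in period 5, group 2.
EA tends to increase across a period and decrease down a group, though the pattern is less regular than for IE or radius.
These span different periods and groups, so the two trends combine.
As > Sr: both effects reinforce here, so As is clearly the higher of the two.
O > As: relative to As, both the across-period and down-group shifts push O's electron affinity up.
Se > O: this pair runs against the simple trend — see the exception note.
Br > Se: Br lies to the right of Se in period 4, so the across-period effect alone puts Br higher.
Cl > Br: Cl sits above Br in group 17, so the down-group effect alone puts Cl higher.
Note the exception: Se has a higher electron affinity than O, contrary to the simple trend — O's compact 2p subshell gives strong electron–electron repulsion on the added electron.
Approximate values (kJ/mol): O 141, Cl 349, As 78, Se 195, Br 325, Sr 5.
So from lowest to highest: Sr < As < O < Se < Br < Cl.

Sr < As < O < Se < Br < Cl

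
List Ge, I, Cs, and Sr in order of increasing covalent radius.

Ge is in period 4, group 14; Sr is in period 5, group 2; I is in period 5, group 17; Cs is in period 6, group 1.
Moving right in a period, electrons are added to the same shell under a stronger nuclear pull, so atoms get smaller; moving down, a new shell is opened and atoms get larger.
These span different periods and groups, so the two trends combine.
I > Ge: the two effects oppose for this pair; the down-group effect wins (133 vs 121 pm).
Sr > I: Sr lies to the left of I in period 5, so the across-period effect alone puts Sr larger.
Cs > Sr: both effects reinforce here, so Cs is clearly the larger of the two.
Tabulated atomic radius (pm): Ge 121, Sr 185, I 133, Cs 232.
So from smallest to largest: Ge < I < Sr < Cs.

Ge < I < Sr < Cs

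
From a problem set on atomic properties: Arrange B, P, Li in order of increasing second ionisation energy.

The second ionization energy removes an electron from the +1 ion. For each element: B⁺ still has 2 valence electrons; P⁺ still has 4 valence electrons; Li⁺ is the bare [He] core.
Core electrons are held far more tightly than valence electrons, so Li tops the IE_2 order.
Valence configurations: B⁺ [He]2s², P⁺ [Ne]3s²3p².
Tabulated IE_2 (kJ/mol): B 2427, P 1907, Li 7298.
Putting it together, IE_2: P < B < Li.

P < B < Li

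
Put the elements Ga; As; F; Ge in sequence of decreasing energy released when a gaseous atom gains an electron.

Electron affinity generally becomes more exothermic across a period toward the halogens and less exothermic down a group.
Neither a single period nor a single group — weigh both effects.
As > Ga: As lies to the right of Ga in period 4, so the across-period effect alone puts As higher.
Ge > As: this pair runs against the simple trend — see the exception note.
F > Ge: relative to Ge, both the across-period and down-group shifts push F's electron affinity up.
Note the exception: Ge has a higher electron affinity than As, contrary to the simple trend — adding an electron to As's half-filled 4p³ is unfavourable, so Ge (4p²) has the more exothermic EA.
Tabulated electron affinity (kJ/mol): F 328, Ga 29, Ge 119, As 78.
So from highest to lowest: F > Ge > As > Ga.

F > Ge > As > Ga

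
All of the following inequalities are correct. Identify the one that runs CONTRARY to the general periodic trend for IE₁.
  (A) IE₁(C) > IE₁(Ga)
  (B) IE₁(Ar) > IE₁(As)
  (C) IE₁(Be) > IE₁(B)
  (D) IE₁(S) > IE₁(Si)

(C)

The general trend: IE₁ increases across a period and decreases down a group.
(A) C (period 2, group 14) vs Ga (period 4, group 13): the stated order agrees with the simple trend.
(B) Ar (period 3, group 18) vs As (period 4, group 15): the stated order agrees with the simple trend.
(C) Be (period 2, group 2) vs B (period 2, group 13): the stated order contradicts the simple trend.
(D) S (period 3, group 16) vs Si (period 3, group 14): the stated order agrees with the simple trend.
The exception is (C): removing B's lone 2p electron is easier than breaking Be's filled 2s².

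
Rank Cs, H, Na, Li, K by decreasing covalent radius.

Atomic radius shrinks across a period as nuclear charge pulls the same shell inward, and grows down a group as new shells are added.
All are in group 1, so atomic radius increases down the group.
So from largest to smallest: Cs > K > Na > Li > H.

Cs, K, Na, Li, H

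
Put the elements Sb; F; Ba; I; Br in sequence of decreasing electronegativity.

F, Br, I, Sb, Ba

F is in period 2, group 17; Br is in period 4, group 17; Sb is in period 5, group 15; I is in period 5, group 17; Ba is in period 6, group 2.
EN rises left→right (higher Z_eff, smaller atoms) and falls top→bottom (larger, more shielded atoms).
Here both period and group differ, so the two effects have to be weighed against each other.
Sb > Ba: both effects reinforce here, so Sb is clearly the higher of the two.
I > Sb: both are in period 5; the period trend gives I the larger value.
Br > I: Br sits above I in group 17, so the down-group effect alone puts Br higher.
F > Br: they share group 17; the group trend gives F the larger value.
Approximate values (Pauling): F 3.98, Br 2.96, Sb 2.05, I 2.66, Ba 0.89.
So from highest to lowest: F > Br > I > Sb > Ba.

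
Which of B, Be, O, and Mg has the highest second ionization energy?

O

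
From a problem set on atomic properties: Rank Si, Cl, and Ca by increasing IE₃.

Si, Cl, Ca

Consider each +2 ion: Si²⁺ still has 2 valence electrons; Cl²⁺ still has 5 valence electrons; Ca²⁺ is the bare [Ar] core.
Pulling an electron out of a noble-gas core costs far more than removing a remaining valence electron, so Ca sits at the high end of IE_3.
Valence configurations: Si²⁺ [Ne]3s², Cl²⁺ [Ne]3s²3p³.
Tabulated IE_3 (kJ/mol): Si 3232, Cl 3822, Ca 4912.
Overall IE_3 order: Si < Cl < Ca.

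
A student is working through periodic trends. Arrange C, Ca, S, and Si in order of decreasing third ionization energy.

Ca > C > S > Si

Consider each +2 ion: C²⁺ still has 2 valence electrons; Ca²⁺ is the bare [Ar] core; S²⁺ still has 4 valence electrons; Si²⁺ still has 2 valence electrons.
Breaking into a closed-shell core is much more expensive than removing a leftover valence electron — Ca has the largest IE_3 here.
Valence configurations: C²⁺ [He]2s², S²⁺ [Ne]3s²3p², Si²⁺ [Ne]3s².
The numbers (kJ/mol): C 4620, Ca 4912, S 3357, Si 3232.
Putting it together, IE_3: Si < S < C < Ca.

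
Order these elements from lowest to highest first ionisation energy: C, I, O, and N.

I < C < O < N

C is in period 2, group 14; N is in period 2, group 15; O is in period 2, group 16; I is in period 5, group 17.
Removing the outermost electron gets harder across a period and easier down a group.
Here both period and group differ, so the two effects have to be weighed against each other.
C > I: period and group pull opposite ways; the down-group shift dominates (1086 vs 1008 kJ/mol).
O > C: O lies to the right of C in period 2, so the across-period effect alone puts O higher.
N > O: this pair runs against the simple trend — see the exception note.
Note the exception: N has a higher first ionization energy than O, contrary to the simple trend — pairing an electron in O's 2p⁴ costs repulsion energy, so O ionizes more easily than half-filled N (2p³).
Approximate values (kJ/mol): C 1086, N 1402, O 1314, I 1008.
So from lowest to highest: I < C < O < N.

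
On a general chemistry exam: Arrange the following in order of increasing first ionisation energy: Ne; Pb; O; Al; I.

Al, Pb, I, O, Ne

O is in period 2, group 16; Ne is in period 2, group 18; Al is in period 3, group 13; I is in period 5, group 17; Pb is in period 6, group 14.
First ionization energy rises across a period (greater Z_eff holds electrons more tightly) and falls down a group (valence electrons are farther from the nucleus).
Neither a single period nor a single group — weigh both effects.
Pb > Al: period and group pull opposite ways; the across-period shift dominates (716 vs 578 kJ/mol).
I > Pb: relative to Pb, both the across-period and down-group shifts push I's first ionization energy up.
O > I: the two effects oppose for this pair; the down-group effect wins (1314 vs 1008 kJ/mol).
Ne > O: both are in period 2; the period trend gives Ne the larger value.
For reference (kJ/mol): O 1314, Ne 2081, Al 578, I 1008, Pb 716.
So from lowest to highest: Al < Pb < I < O < Ne.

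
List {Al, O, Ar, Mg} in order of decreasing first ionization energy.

Ar, O, Mg, Al

O is in period 2, group 16; Mg is in period 3, group 2; Al is in period 3, group 13; Ar is in period 3, group 18.
First ionization energy rises across a period (greater Z_eff holds electrons more tightly) and falls down a group (valence electrons are farther from the nucleus).
Neither a single period nor a single group — weigh both effects.
Mg > Al: this pair runs against the simple trend — see the exception note.
O > Mg: both effects reinforce here, so O is clearly the higher of the two.
Ar > O: period and group pull opposite ways; the across-period shift dominates (1521 vs 1314 kJ/mol).
Note the exception: Mg has a higher first ionization energy than Al, contrary to the simple trend — Al's single 3p electron is easier to remove than one from Mg's filled 3s².
Approximate values (kJ/mol): O 1314, Mg 738, Al 578, Ar 1521.
So from highest to lowest: Ar > O > Mg > Al.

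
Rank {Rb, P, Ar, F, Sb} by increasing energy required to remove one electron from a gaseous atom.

Rb < Sb < P < Ar < F

Removing the outermost electron gets harder across a period and easier down a group.
These span different periods and groups, so the two trends combine.
Sb > Rb: both are in period 5; the period trend gives Sb the larger value.
P > Sb: P sits above Sb in group 15, so the down-group effect alone puts P higher.
Ar > P: both are in period 3; the period trend gives Ar the larger value.
F > Ar: the two effects oppose for this pair; the down-group effect wins (1681 vs 1521 kJ/mol).
Tabulated first ionization energy (kJ/mol): F 1681, P 1012, Ar 1521, Rb 403, Sb 831.
So from lowest to highest: Rb < Sb < P < Ar < F.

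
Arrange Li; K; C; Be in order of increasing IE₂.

After 1 electron has been removed, what remains? Li⁺ is the bare [He] core; K⁺ is the bare [Ar] core; C⁺ still has 3 valence electrons; Be⁺ still has 1 valence electron.
Core electrons are held far more tightly than valence electrons, so K and Li top the IE_2 order.
Valence configurations: C⁺ [He]2s²2p¹, Be⁺ [He]2s¹.
Approximate IE_2 values (kJ/mol): Li 7298, K 3052, C 2353, Be 1757.
Hence IE_2: Be < C < K < Li.

Be < C < K < Li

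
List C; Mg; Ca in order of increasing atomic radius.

C < Mg < Ca

C is in period 2, group 14; Mg is in period 3, group 2; Ca is in period 4, group 2.
Moving right in a period, electrons are added to the same shell under a stronger nuclear pull, so atoms get smaller; moving down, a new shell is opened and atoms get larger.
Here both period and group differ, so the two effects have to be weighed against each other.
Mg > C: both effects reinforce here, so Mg is clearly the larger of the two.
Ca > Mg: they share group 2; the group trend gives Ca the larger value.
For reference (pm): C 75, Mg 139, Ca 171.
So from smallest to largest: C < Mg < Ca.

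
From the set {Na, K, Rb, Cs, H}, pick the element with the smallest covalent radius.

H

H is in period 1, group 1; Na is in period 3, group 1; K is in period 4, group 1; Rb is in period 5, group 1; Cs is in period 6, group 1.
Atomic radius shrinks across a period as nuclear charge pulls the same shell inward, and grows down a group as new shells are added.
All are in group 1, so atomic radius increases down the group.
The smallest covalent radius among these belongs to H.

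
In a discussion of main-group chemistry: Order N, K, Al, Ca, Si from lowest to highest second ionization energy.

Ca, Si, Al, N, K

The second ionization energy removes an electron from the +1 ion. For each element: N⁺ still has 4 valence electrons; K⁺ is the bare [Ar] core; Al⁺ still has 2 valence electrons; Ca⁺ still has 1 valence electron; Si⁺ still has 3 valence electrons.
Breaking into a closed-shell core is much more expensive than removing a leftover valence electron — K has the largest IE_2 here.
Valence configurations: N⁺ [He]2s²2p², Al⁺ [Ne]3s², Ca⁺ [Ar]4s¹, Si⁺ [Ne]3s²3p¹.
Si⁺ loses a lone 3p electron whereas Al⁺ must break into a filled 3s² pair, so IE_2(Al) > IE_2(Si) even though Si has the higher nuclear charge.
Tabulated IE_2 (kJ/mol): N 2856, K 3052, Al 1817, Ca 1145, Si 1577.
Putting it together, IE_2: Ca < Si < Al < N < K.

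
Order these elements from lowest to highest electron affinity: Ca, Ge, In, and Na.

Ca, In, Na, Ge

EA tends to increase across a period and decrease down a group, though the pattern is less regular than for IE or radius.
These span different periods and groups, so the two trends combine.
In > Ca: period and group pull opposite ways; the across-period shift dominates (29 vs 2 kJ/mol).
Na > In: period and group pull opposite ways; the down-group shift dominates (53 vs 29 kJ/mol).
Ge > Na: the two effects oppose for this pair; the across-period effect wins (119 vs 53 kJ/mol).
Tabulated electron affinity (kJ/mol): Na 53, Ca 2, Ge 119, In 29.
So from lowest to highest: Ca < In < Na < Ge.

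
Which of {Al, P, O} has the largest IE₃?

O

After 2 electrons have been removed, what remains? Al²⁺ still has 1 valence electron; P²⁺ still has 3 valence electrons; O²⁺ still has 4 valence electrons.
All are still removing valence electrons, so compare the +2 ions as you would atoms: IE_3 generally rises across a period (higher Z_eff) and falls down a group (larger shell), subject to the usual subshell exceptions.
Valence configurations: Al²⁺ [Ne]3s¹, P²⁺ [Ne]3s²3p¹, O²⁺ [He]2s²2p².
The numbers (kJ/mol): Al 2745, P 2914, O 5300.
Putting it together, IE_3: Al < P < O.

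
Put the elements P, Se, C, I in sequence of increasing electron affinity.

P < C < Se < I

C is in period 2, group 14; P is in period 3, group 15; Se is in period 4, group 16; I is in period 5, group 17.
EA tends to increase across a period and decrease down a group, though the pattern is less regular than for IE or radius.
These sit on a diagonal, where the across-period and down-group effects partly cancel.
C > P: the two effects oppose for this pair; the down-group effect wins (122 vs 72 kJ/mol).
Se > C: period and group pull opposite ways; the across-period shift dominates (195 vs 122 kJ/mol).
I > Se: the two effects oppose for this pair; the across-period effect wins (295 vs 195 kJ/mol).
Approximate values (kJ/mol): C 122, P 72, Se 195, I 295.
So from lowest to highest: P < C < Se < I.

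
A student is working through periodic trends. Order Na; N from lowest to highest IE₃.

Consider each +2 ion: Na²⁺ is already 1 electron into the core; N²⁺ still has 3 valence electrons.
Pulling an electron out of a noble-gas core costs far more than removing a remaining valence electron, so Na sits at the high end of IE_3.
Tabulated IE_3 (kJ/mol): Na 6910, N 4578.
Overall IE_3 order: N < Na.

N < Na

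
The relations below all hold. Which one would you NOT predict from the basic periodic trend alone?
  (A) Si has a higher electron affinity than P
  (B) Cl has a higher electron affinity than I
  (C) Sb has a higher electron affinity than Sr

(A)

The general trend: electron affinity increases across a period and decreases down a group.
(A) Si (period 3, group 14) vs P (period 3, group 15): the stated order contradicts the simple trend.
(B) Cl (period 3, group 17) vs I (period 5, group 17): the stated order agrees with the simple trend.
(C) Sb (period 5, group 15) vs Sr (period 5, group 2): the stated order agrees with the simple trend.
The exception is (A): adding an electron to P's half-filled 3p³ is unfavourable, so Si (3p²) has the more exothermic EA.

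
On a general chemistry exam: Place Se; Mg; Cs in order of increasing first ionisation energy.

Cs < Mg < Se

Mg is in period 3, group 2; Se is in period 4, group 16; Cs is in period 6, group 1.
First ionization energy rises across a period (greater Z_eff holds electrons more tightly) and falls down a group (valence electrons are farther from the nucleus).
These span different periods and groups, so the two trends combine.
Mg > Cs: relative to Cs, both the across-period and down-group shifts push Mg's first ionization energy up.
Se > Mg: period and group pull opposite ways; the across-period shift dominates (941 vs 738 kJ/mol).
Approximate values (kJ/mol): Mg 738, Se 941, Cs 376.
So from lowest to highest: Cs < Mg < Se.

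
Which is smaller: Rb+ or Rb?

Forming Rb+ removes 1 electron from Rb. Fewer electrons for the same nuclear charge means less shielding and a higher Z_eff on the remaining electrons, and for main-group metals the entire outer shell is lost.
A cation is smaller than its parent atom: Rb+ < Rb.

Rb+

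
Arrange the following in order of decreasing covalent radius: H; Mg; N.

H is in period 1, group 1; N is in period 2, group 15; Mg is in period 3, group 2.
Across a period the added protons contract the valence shell; down a group each new principal shell makes the atom larger.
Here both period and group differ, so the two effects have to be weighed against each other.
N > H: period and group pull opposite ways; the down-group shift dominates (71 vs 32 pm).
Mg > N: both effects reinforce here, so Mg is clearly the larger of the two.
Approximate values (pm): H 32, N 71, Mg 139.
So from largest to smallest: Mg > N > H.

Mg > N > H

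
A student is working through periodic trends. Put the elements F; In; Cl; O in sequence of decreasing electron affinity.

Cl, F, O, In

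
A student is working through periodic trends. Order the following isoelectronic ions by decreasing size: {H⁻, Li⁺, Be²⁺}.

All of these have 2 electrons, so size is governed by nuclear charge alone: the more protons, the stronger the pull on the same electron cloud, and the smaller the ion.
Nuclear charges: Be²⁺ (Z=4), Li⁺ (Z=3), H⁻ (Z=1).
Largest to smallest: H⁻ > Li⁺ > Be²⁺.

H⁻ > Li⁺ > Be²⁺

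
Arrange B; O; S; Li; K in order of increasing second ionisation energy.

The second ionization energy removes an electron from the +1 ion. For each element: B⁺ still has 2 valence electrons; O⁺ still has 5 valence electrons; S⁺ still has 5 valence electrons; Li⁺ is the bare [He] core; K⁺ is the bare [Ar] core.
Usually core removal costs more than valence removal, but here the competition is close: a tightly held n=2 valence electron can cost more to remove than an n=3 core electron, so the actual values have to decide it.
Valence configurations: B⁺ [He]2s², O⁺ [He]2s²2p³, S⁺ [Ne]3s²3p³.
Approximate IE_2 values (kJ/mol): B 2427, O 3388, S 2252, Li 7298, K 3052.
So the second ionization energies run S < B < K < O < Li.

S < B < K < O < Li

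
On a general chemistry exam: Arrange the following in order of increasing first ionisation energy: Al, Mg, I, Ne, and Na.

Ne is in period 2, group 18; Na is in period 3, group 1; Mg is in period 3, group 2; Al is in period 3, group 13; I is in period 5, group 17.
First ionization energy rises across a period (greater Z_eff holds electrons more tightly) and falls down a group (valence electrons are farther from the nucleus).
Neither a single period nor a single group — weigh both effects.
Al > Na: Al lies to the right of Na in period 3, so the across-period effect alone puts Al higher.
Mg > Al: this pair runs against the simple trend — see the exception note.
I > Mg: period and group pull opposite ways; the across-period shift dominates (1008 vs 738 kJ/mol).
Ne > I: relative to I, both the across-period and down-group shifts push Ne's first ionization energy up.
Note the exception: Mg has a higher first ionization energy than Al, contrary to the simple trend — Al's single 3p electron is easier to remove than one from Mg's filled 3s².
For reference (kJ/mol): Ne 2081, Na 496, Mg 738, Al 578, I 1008.
So from lowest to highest: Na < Al < Mg < I < Ne.

Na, Al, Mg, I, Ne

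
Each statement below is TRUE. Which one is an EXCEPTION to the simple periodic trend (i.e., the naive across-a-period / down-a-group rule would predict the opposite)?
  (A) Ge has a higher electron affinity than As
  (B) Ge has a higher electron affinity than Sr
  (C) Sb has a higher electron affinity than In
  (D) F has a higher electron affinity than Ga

(A)

The general trend: electron affinity increases across a period and decreases down a group.
(A) Ge (period 4, group 14) vs As (period 4, group 15): the stated order contradicts the simple trend.
(B) Ge (period 4, group 14) vs Sr (period 5, group 2): the stated order agrees with the simple trend.
(C) Sb (period 5, group 15) vs In (period 5, group 13): the stated order agrees with the simple trend.
(D) F (period 2, group 17) vs Ga (period 4, group 13): the stated order agrees with the simple trend.
The exception is (A): adding an electron to As's half-filled 4p³ is unfavourable, so Ge (4p²) has the more exothermic EA.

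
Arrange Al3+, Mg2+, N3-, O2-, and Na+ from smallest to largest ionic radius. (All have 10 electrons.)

Al3+ < Mg2+ < Na+ < O2- < N3-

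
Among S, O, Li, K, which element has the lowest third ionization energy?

S

Consider each +2 ion: S²⁺ still has 4 valence electrons; O²⁺ still has 4 valence electrons; Li²⁺ is already 1 electron into the core; K²⁺ is already 1 electron into the core.
Usually core removal costs more than valence removal, but here the competition is close: a tightly held n=2 valence electron can cost more to remove than an n=3 core electron, so the actual values have to decide it.
Valence configurations: S²⁺ [Ne]3s²3p², O²⁺ [He]2s²2p².
The numbers (kJ/mol): S 3357, O 5300, Li 11815, K 4420.
Hence IE_3: S < K < O < Li.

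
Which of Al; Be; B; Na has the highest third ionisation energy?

Be

IE_3 is the cost of taking one more electron from the +2 cation: Al²⁺ still has 1 valence electron; Be²⁺ is the bare [He] core; B²⁺ still has 1 valence electron; Na²⁺ is already 1 electron into the core.
Breaking into a closed-shell core is much more expensive than removing a leftover valence electron — Na and Be have the largest IE_3 here.
Valence configurations: Al²⁺ [Ne]3s¹, B²⁺ [He]2s¹.
Approximate IE_3 values (kJ/mol): Al 2745, Be 14849, B 3660, Na 6910.
Putting it together, IE_3: Al < B < Na < Be.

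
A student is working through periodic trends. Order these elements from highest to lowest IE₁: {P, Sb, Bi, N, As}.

N is in period 2, group 15; P is in period 3, group 15; As is in period 4, group 15; Sb is in period 5, group 15; Bi is in period 6, group 15.
Across a period the outer electron is held more tightly (higher IE₁); down a group it sits in a higher shell, more shielded, and comes off more easily.
All are in group 15, so first ionization energy increases up the group.
So from highest to lowest: N > P > As > Sb > Bi.

N, P, As, Sb, Bi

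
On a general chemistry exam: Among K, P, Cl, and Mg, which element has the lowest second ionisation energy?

Mg

After 1 electron has been removed, what remains? K⁺ is the bare [Ar] core; P⁺ still has 4 valence electrons; Cl⁺ still has 6 valence electrons; Mg⁺ still has 1 valence electron.
Pulling an electron out of a noble-gas core costs far more than removing a remaining valence electron, so K sits at the high end of IE_2.
Valence configurations: P⁺ [Ne]3s²3p², Cl⁺ [Ne]3s²3p⁴, Mg⁺ [Ne]3s¹.
Tabulated IE_2 (kJ/mol): K 3052, P 1907, Cl 2298, Mg 1451.
Overall IE_2 order: Mg < P < Cl < K.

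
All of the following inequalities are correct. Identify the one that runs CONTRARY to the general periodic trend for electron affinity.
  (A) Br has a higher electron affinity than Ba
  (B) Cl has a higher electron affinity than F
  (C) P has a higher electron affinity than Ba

(B)

The general trend: electron affinity increases across a period and decreases down a group.
(A) Br (period 4, group 17) vs Ba (period 6, group 2): the stated order agrees with the simple trend.
(B) Cl (period 3, group 17) vs F (period 2, group 17): the stated order contradicts the simple trend.
(C) P (period 3, group 15) vs Ba (period 6, group 2): the stated order agrees with the simple trend.
The exception is (B): F's small 2p subshell makes the incoming electron feel strong e⁻–e⁻ repulsion, so Cl actually releases more energy on gaining an electron.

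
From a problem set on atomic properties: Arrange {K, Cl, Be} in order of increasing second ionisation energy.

The second ionization energy removes an electron from the +1 ion. For each element: K⁺ is the bare [Ar] core; Cl⁺ still has 6 valence electrons; Be⁺ still has 1 valence electron.
Core electrons are held far more tightly than valence electrons, so K tops the IE_2 order.
Valence configurations: Cl⁺ [Ne]3s²3p⁴, Be⁺ [He]2s¹.
The numbers (kJ/mol): K 3052, Cl 2298, Be 1757.
Overall IE_2 order: Be < Cl < K.

Be < Cl < K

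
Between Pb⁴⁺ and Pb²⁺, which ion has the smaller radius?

Pb⁴⁺

Both ions have Z = 82 protons, but Pb⁴⁺ has lost more electrons, so its remaining electrons feel a larger effective nuclear charge per electron and are pulled in more tightly.
Higher positive charge → smaller ion, so Pb²⁺ > Pb⁴⁺.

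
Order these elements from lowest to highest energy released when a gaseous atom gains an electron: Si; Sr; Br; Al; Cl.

Sr < Al < Si < Br < Cl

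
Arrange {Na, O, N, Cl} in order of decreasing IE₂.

Na > O > N > Cl

Consider each +1 ion: Na⁺ is the bare [Ne] core; O⁺ still has 5 valence electrons; N⁺ still has 4 valence electrons; Cl⁺ still has 6 valence electrons.
Core electrons are held far more tightly than valence electrons, so Na tops the IE_2 order.
Valence configurations: O⁺ [He]2s²2p³, N⁺ [He]2s²2p², Cl⁺ [Ne]3s²3p⁴.
Tabulated IE_2 (kJ/mol): Na 4562, O 3388, N 2856, Cl 2298.
So the second ionization energies run Cl < N < O < Na.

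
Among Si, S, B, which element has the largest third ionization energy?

B

Consider each +2 ion: Si²⁺ still has 2 valence electrons; S²⁺ still has 4 valence electrons; B²⁺ still has 1 valence electron.
All are still removing valence electrons, so compare the +2 ions as you would atoms: IE_3 generally rises across a period (higher Z_eff) and falls down a group (larger shell), subject to the usual subshell exceptions.
Valence configurations: Si²⁺ [Ne]3s², S²⁺ [Ne]3s²3p², B²⁺ [He]2s¹.
Tabulated IE_3 (kJ/mol): Si 3232, S 3357, B 3660.
Putting it together, IE_3: Si < S < B.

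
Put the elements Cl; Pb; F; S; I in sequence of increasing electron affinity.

Pb, S, I, F, Cl

F is in period 2, group 17; S is in period 3, group 16; Cl is in period 3, group 17; I is in period 5, group 17; Pb is in period 6, group 14.
Adding an electron releases more energy for atoms nearer the top right (short of the noble gases).
These span different periods and groups, so the two trends combine.
S > Pb: both effects reinforce here, so S is clearly the higher of the two.
I > S: period and group pull opposite ways; the across-period shift dominates (295 vs 200 kJ/mol).
F > I: they share group 17; the group trend gives F the larger value.
Cl > F: this pair runs against the simple trend — see the exception note.
Note the exception: Cl has a higher electron affinity than F, contrary to the simple trend — F's small 2p subshell makes the incoming electron feel strong e⁻–e⁻ repulsion, so Cl actually releases more energy on gaining an electron.
Approximate values (kJ/mol): F 328, S 200, Cl 349, I 295, Pb 35.
So from lowest to highest: Pb < S < I < F < Cl.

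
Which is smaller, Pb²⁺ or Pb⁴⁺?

Pb⁴⁺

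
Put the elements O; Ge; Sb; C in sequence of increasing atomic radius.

O < C < Ge < Sb

C is in period 2, group 14; O is in period 2, group 16; Ge is in period 4, group 14; Sb is in period 5, group 15.
Moving right in a period, electrons are added to the same shell under a stronger nuclear pull, so atoms get smaller; moving down, a new shell is opened and atoms get larger.
Here both period and group differ, so the two effects have to be weighed against each other.
C > O: C lies to the left of O in period 2, so the across-period effect alone puts C larger.
Ge > C: they share group 14; the group trend gives Ge the larger value.
Sb > Ge: the two effects oppose for this pair; the down-group effect wins (140 vs 121 pm).
For reference (pm): C 75, O 63, Ge 121, Sb 140.
So from smallest to largest: O < C < Ge < Sb.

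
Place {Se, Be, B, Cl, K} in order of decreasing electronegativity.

Electronegativity increases across a period and decreases down a group, tracking effective nuclear charge and atomic size.
These span different periods and groups, so the two trends combine.
Be > K: relative to K, both the across-period and down-group shifts push Be's electronegativity up.
B > Be: both are in period 2; the period trend gives B the larger value.
Se > B: period and group pull opposite ways; the across-period shift dominates (2.55 vs 2.04).
Cl > Se: relative to Se, both the across-period and down-group shifts push Cl's electronegativity up.
Tabulated electronegativity (Pauling): Be 1.57, B 2.04, Cl 3.16, K 0.82, Se 2.55.
So from highest to lowest: Cl > Se > B > Be > K.

Cl, Se, B, Be, K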